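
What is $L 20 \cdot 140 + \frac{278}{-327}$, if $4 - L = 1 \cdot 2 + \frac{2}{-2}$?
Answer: $\frac{2746522}{327} \approx 8399.2$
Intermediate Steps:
$L = 3$ ($L = 4 - \left(1 \cdot 2 + \frac{2}{-2}\right) = 4 - \left(2 + 2 \left(- \frac{1}{2}\right)\right) = 4 - \left(2 - 1\right) = 4 - 1 = 3$)
$L 20 \cdot 140 + \frac{278}{-327} = 3 \cdot 20 \cdot 140 + \frac{278}{-327} = 60 \cdot 140 + 278 \left(- \frac{1}{327}\right) = 8400 - \frac{278}{327} = \frac{2746522}{327}$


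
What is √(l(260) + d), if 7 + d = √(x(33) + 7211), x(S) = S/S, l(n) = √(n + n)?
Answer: √(-7 + 2*√130 + 2*√1803) ≈ 10.036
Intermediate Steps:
l(n) = √2*√n (l(n) = √(2*n) = √2*√n)
x(S) = 1
d = -7 + 2*√1803 (d = -7 + √(1 + 7211) = -7 + √7212 = -7 + 2*√1803 ≈ 77.923)
√(l(260) + d) = √(√2*√260 + (-7 + 2*√1803)) = √(√2*(2*√65) + (-7 + 2*√1803)) = √(2*√130 + (-7 + 2*√1803)) = √(-7 + 2*√130 + 2*√1803)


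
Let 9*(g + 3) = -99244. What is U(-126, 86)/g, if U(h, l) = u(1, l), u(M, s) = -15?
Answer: 135/99271 ≈ 0.0013599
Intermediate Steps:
U(h, l) = -15
g = -99271/9 (g = -3 + (⅑)*(-99244) = -3 - 99244/9 = -99271/9 ≈ -11030.)
U(-126, 86)/g = -15/(-99271/9) = -15*(-9/99271) = 135/99271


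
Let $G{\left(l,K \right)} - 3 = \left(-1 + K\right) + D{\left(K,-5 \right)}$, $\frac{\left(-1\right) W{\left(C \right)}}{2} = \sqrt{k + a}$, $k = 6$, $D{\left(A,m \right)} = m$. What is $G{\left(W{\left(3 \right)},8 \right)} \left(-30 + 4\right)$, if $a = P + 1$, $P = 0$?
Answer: $-130$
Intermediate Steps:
$a = 1$ ($a = 0 + 1 = 1$)
$W{\left(C \right)} = - 2 \sqrt{7}$ ($W{\left(C \right)} = - 2 \sqrt{6 + 1} = - 2 \sqrt{7}$)
$G{\left(l,K \right)} = -3 + K$ ($G{\left(l,K \right)} = 3 + \left(\left(-1 + K\right) - 5\right) = 3 + \left(-6 + K\right) = -3 + K$)
$G{\left(W{\left(3 \right)},8 \right)} \left(-30 + 4\right) = \left(-3 + 8\right) \left(-30 + 4\right) = 5 \left(-26\right) = -130$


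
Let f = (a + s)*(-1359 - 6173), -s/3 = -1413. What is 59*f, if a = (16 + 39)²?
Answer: -3228034432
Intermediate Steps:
s = 4239 (s = -3*(-1413) = 4239)
a = 3025 (a = 55² = 3025)
f = -54712448 (f = (3025 + 4239)*(-1359 - 6173) = 7264*(-7532) = -54712448)
59*f = 59*(-54712448) = -3228034432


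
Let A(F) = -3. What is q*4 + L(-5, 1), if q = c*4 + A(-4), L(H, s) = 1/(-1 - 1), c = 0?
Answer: -25/2 ≈ -12.500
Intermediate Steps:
L(H, s) = -½ (L(H, s) = 1/(-2) = -½)
q = -3 (q = 0*4 - 3 = 0 - 3 = -3)
q*4 + L(-5, 1) = -3*4 - ½ = -12 - ½ = -25/2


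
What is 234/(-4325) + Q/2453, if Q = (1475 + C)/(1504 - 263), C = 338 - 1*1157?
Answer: -709499282/13166048225 ≈ -0.053889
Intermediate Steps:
C = -819 (C = 338 - 1157 = -819)
Q = 656/1241 (Q = (1475 - 819)/(1504 - 263) = 656/1241 ≈ 0.52861)
234/(-4325) + Q/2453 = 234/(-4325) + (656/1241)/2453 = 234*(-1/4325) + (656/1241)*(1/2453) = -234/4325 + 656/3044173 = -709499282/13166048225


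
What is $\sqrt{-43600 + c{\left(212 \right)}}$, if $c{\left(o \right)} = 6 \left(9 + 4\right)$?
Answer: $i \sqrt{43522} \approx 208.62 i$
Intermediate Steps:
$c{\left(o \right)} = 78$ ($c{\left(o \right)} = 6 \cdot 13 = 78$)
$\sqrt{-43600 + c{\left(212 \right)}} = \sqrt{-43600 + 78} = \sqrt{-43522} = i \sqrt{43522}$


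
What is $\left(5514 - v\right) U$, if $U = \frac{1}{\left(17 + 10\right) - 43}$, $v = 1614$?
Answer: $- \frac{975}{4} \approx -243.75$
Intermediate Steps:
$U = - \frac{1}{16}$ ($U = \frac{1}{27 - 43} = \frac{1}{-16} = - \frac{1}{16} \approx -0.0625$)
$\left(5514 - v\right) U = \left(5514 - 1614\right) \left(- \frac{1}{16}\right) = 3900 \left(- \frac{1}{16}\right) = - \frac{975}{4}$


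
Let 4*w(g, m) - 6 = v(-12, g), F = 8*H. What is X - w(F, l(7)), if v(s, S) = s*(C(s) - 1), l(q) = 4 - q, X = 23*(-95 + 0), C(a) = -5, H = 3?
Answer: -4409/2 ≈ -2204.5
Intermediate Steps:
X = -2185 (X = 23*(-95) = -2185)
F = 24 (F = 8*3 = 24)
v(s, S) = -6*s (v(s, S) = s*(-5 - 1) = s*(-6) = -6*s)
w(g, m) = 39/2 (w(g, m) = 3/2 + (-6*(-12))/4 = 3/2 + (¼)*72 = 3/2 + 18 = 39/2)
X - w(F, l(7)) = -2185 - 1*39/2 = -2185 - 39/2 = -4409/2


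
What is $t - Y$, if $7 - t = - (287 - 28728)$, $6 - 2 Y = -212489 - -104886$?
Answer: $- \frac{164477}{2} \approx -82239.0$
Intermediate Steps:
$Y = \frac{107609}{2}$ ($Y = 3 - \frac{-212489 - -104886}{2} = 3 - \frac{-212489 + 104886}{2} = 3 - - \frac{107603}{2} = 3 + \frac{107603}{2} = \frac{107609}{2} \approx 53805.0$)
$t = -28434$ ($t = 7 - - (287 - 28728) = 7 - \left(-1\right) \left(-28441\right) = 7 - 28441 = -28434$)
$t - Y = -28434 - \frac{107609}{2} = - \frac{164477}{2}$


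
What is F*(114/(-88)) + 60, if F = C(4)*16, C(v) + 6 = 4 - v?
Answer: 2028/11 ≈ 184.36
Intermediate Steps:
C(v) = -2 - v (C(v) = -6 + (4 - v) = -2 - v)
F = -96 (F = (-2 - 1*4)*16 = (-2 - 4)*16 = -6*16 = -96)
F*(114/(-88)) + 60 = -10944/(-88) + 60 = -10944*(-1)/88 + 60 = -96*(-57/44) + 60 = 1368/11 + 60 = 2028/11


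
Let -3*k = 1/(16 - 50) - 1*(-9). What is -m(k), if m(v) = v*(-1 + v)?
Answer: -124135/10404 ≈ -11.931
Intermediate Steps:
k = -305/102 (k = -(1/(16 - 50) - 1*(-9))/3 = -(1/(-34) + 9)/3 = -(-1/34 + 9)/3 = -⅓*305/34 = -305/102 ≈ -2.9902)
-m(k) = -(-305)*(-1 - 305/102)/102 = -(-305)*(-407)/(102*102) = -1*124135/10404 = -124135/10404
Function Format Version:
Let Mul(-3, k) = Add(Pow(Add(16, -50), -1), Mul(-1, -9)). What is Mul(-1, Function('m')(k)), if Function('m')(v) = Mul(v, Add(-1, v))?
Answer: Rational(-124135, 10404) ≈ -11.931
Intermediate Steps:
k = Rational(-305, 102) (k = Mul(Rational(-1, 3), Add(Pow(Add(16, -50), -1), Mul(-1, -9))) = Mul(Rational(-1, 3), Add(Pow(-34, -1), 9)) = Mul(Rational(-1, 3), Add(Rational(-1, 34), 9)) = Mul(Rational(-1, 3), Rational(305, 34)) = Rational(-305, 102) ≈ -2.9902)
Mul(-1, Function('m')(k)) = Mul(-1, Mul(Rational(-305, 102), Add(-1, Rational(-305, 102)))) = Mul(-1, Mul(Rational(-305, 102), Rational(-407, 102))) = Mul(-1, Rational(124135, 10404)) = Rational(-124135, 10404)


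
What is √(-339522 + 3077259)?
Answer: 3*√304193 ≈ 1654.6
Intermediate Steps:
√(-339522 + 3077259) = √2737737 = 3*√304193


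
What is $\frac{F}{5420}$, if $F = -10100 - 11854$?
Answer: $- \frac{10977}{2710} \approx -4.0506$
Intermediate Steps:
$F = -21954$ ($F = -10100 - 11854 = -21954$)
$\frac{F}{5420} = - \frac{21954}{5420} = \left(-21954\right) \frac{1}{5420} = - \frac{10977}{2710}$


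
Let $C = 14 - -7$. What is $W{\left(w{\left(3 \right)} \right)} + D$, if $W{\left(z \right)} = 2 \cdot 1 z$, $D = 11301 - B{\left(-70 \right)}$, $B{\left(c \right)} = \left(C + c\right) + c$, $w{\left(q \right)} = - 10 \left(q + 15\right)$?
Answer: $11060$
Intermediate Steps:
$w{\left(q \right)} = -150 - 10 q$ ($w{\left(q \right)} = - 10 \left(15 + q\right) = -150 - 10 q$)
$C = 21$ ($C = 14 + 7 = 21$)
$B{\left(c \right)} = 21 + 2 c$ ($B{\left(c \right)} = \left(21 + c\right) + c = 21 + 2 c$)
$D = 11420$ ($D = 11301 - \left(21 + 2 \left(-70\right)\right) = 11301 - \left(21 - 140\right) = 11301 - -119 = 11301 + 119 = 11420$)
$W{\left(z \right)} = 2 z$
$W{\left(w{\left(3 \right)} \right)} + D = 2 \left(-150 - 30\right) + 11420 = 2 \left(-180\right) + 11420 = -360 + 11420 = 11060$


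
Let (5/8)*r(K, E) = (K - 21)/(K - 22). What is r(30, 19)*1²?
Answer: 9/5 ≈ 1.8000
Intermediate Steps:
r(K, E) = 8*(-21 + K)/(5*(-22 + K)) (r(K, E) = 8*((K - 21)/(K - 22))/5 = 8*((-21 + K)/(-22 + K))/5 = 8*(-21 + K)/(5*(-22 + K)))
r(30, 19)*1² = (8*(-21 + 30)/(5*(-22 + 30)))*1² = ((8/5)*9/8)*1 = ((8/5)*(⅛)*9)*1 = (9/5)*1 = 9/5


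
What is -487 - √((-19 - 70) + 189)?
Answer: -497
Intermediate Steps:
-487 - √((-19 - 70) + 189) = -487 - √(-89 + 189) = -487 - √100 = -487 - 1*10 = -487 - 10 = -497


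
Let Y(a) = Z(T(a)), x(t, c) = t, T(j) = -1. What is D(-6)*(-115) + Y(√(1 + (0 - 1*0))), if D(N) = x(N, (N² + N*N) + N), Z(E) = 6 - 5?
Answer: 691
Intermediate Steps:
Z(E) = 1
D(N) = N
Y(a) = 1
D(-6)*(-115) + Y(√(1 + (0 - 1*0))) = -6*(-115) + 1 = 690 + 1 = 691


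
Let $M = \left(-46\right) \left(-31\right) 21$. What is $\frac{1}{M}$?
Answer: $\frac{1}{29946} \approx 3.3393 \cdot 10^{-5}$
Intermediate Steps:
$M = 29946$ ($M = 1426 \cdot 21 = 29946$)
$\frac{1}{M} = \frac{1}{29946}$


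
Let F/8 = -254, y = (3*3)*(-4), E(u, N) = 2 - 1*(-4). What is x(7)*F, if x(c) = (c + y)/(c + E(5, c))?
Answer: 58928/13 ≈ 4532.9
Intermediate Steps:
E(u, N) = 6 (E(u, N) = 2 + 4 = 6)
y = -36 (y = 9*(-4) = -36)
F = -2032 (F = 8*(-254) = -2032)
x(c) = (-36 + c)/(6 + c) (x(c) = (c - 36)/(c + 6) = (-36 + c)/(6 + c))
x(7)*F = ((-36 + 7)/(6 + 7))*(-2032) = (-29/13)*(-2032) = ((1/13)*(-29))*(-2032) = -29/13*(-2032) = 58928/13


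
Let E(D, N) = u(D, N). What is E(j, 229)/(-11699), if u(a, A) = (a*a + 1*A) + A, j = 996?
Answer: -992474/11699 ≈ -84.834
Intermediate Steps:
u(a, A) = a**2 + 2*A (u(a, A) = (a**2 + A) + A = (A + a**2) + A = a**2 + 2*A)
E(D, N) = D**2 + 2*N
E(j, 229)/(-11699) = (996**2 + 2*229)/(-11699) = (992016 + 458)*(-1/11699) = 992474*(-1/11699) = -992474/11699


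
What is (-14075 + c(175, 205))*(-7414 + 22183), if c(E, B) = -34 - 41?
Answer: -208981350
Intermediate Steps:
c(E, B) = -75
(-14075 + c(175, 205))*(-7414 + 22183) = (-14075 - 75)*(-7414 + 22183) = -14150*14769 = -208981350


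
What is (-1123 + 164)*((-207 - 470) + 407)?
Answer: 258930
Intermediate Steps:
(-1123 + 164)*((-207 - 470) + 407) = -959*(-677 + 407) = -959*(-270) = 258930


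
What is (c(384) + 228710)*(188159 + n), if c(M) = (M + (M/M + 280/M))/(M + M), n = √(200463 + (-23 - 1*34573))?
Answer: 1586403141788845/36864 + 8431183955*√165867/36864 ≈ 4.3127e+10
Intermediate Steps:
n = √165867 (n = √(200463 + (-23 - 34573)) = √(200463 - 34596) = √165867 ≈ 407.27)
c(M) = (1 + M + 280/M)/(2*M) (c(M) = (M + (1 + 280/M))/((2*M)) = (1 + M + 280/M)*(1/(2*M)) = (1 + M + 280/M)/(2*M))
(c(384) + 228710)*(188159 + n) = ((½)*(280 + 384 + 384²)/384² + 228710)*(188159 + √165867) = ((½)*(1/147456)*(280 + 384 + 147456) + 228710)*(188159 + √165867) = ((½)*(1/147456)*148120 + 228710)*(188159 + √165867) = (18515/36864 + 228710)*(188159 + √165867) = 8431183955*(188159 + √165867)/36864 = 1586403141788845/36864 + 8431183955*√165867/36864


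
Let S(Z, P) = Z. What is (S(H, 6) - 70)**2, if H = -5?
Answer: 5625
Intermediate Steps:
(S(H, 6) - 70)**2 = (-5 - 70)**2 = (-75)**2 = 5625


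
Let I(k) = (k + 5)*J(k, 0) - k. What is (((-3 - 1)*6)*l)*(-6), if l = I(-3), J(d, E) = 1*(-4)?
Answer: -720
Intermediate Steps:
J(d, E) = -4
I(k) = -20 - 5*k (I(k) = (k + 5)*(-4) - k = (5 + k)*(-4) - k = (-20 - 4*k) - k = -20 - 5*k)
l = -5 (l = -20 - 5*(-3) = -20 + 15 = -5)
(((-3 - 1)*6)*l)*(-6) = (((-3 - 1)*6)*(-5))*(-6) = (-4*6*(-5))*(-6) = -24*(-5)*(-6) = 120*(-6) = -720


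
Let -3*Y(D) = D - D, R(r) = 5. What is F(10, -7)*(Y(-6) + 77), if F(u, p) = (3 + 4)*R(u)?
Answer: 2695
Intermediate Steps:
F(u, p) = 35 (F(u, p) = (3 + 4)*5 = 7*5 = 35)
Y(D) = 0 (Y(D) = -(D - D)/3 = -⅓*0 = 0)
F(10, -7)*(Y(-6) + 77) = 35*(0 + 77) = 35*77 = 2695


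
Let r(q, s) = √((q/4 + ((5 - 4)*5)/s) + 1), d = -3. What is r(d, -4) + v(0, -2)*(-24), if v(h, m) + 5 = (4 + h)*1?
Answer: 24 + I ≈ 24.0 + 1.0*I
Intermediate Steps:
v(h, m) = -1 + h (v(h, m) = -5 + (4 + h)*1 = -5 + (4 + h) = -1 + h)
r(q, s) = √(1 + 5/s + q/4) (r(q, s) = √((q*(¼) + (1*5)/s) + 1) = √((q/4 + 5/s) + 1) = √((5/s + q/4) + 1) = √(1 + 5/s + q/4))
r(d, -4) + v(0, -2)*(-24) = √(4 - 3 + 20/(-4))/2 + (-1 + 0)*(-24) = √(4 - 3 + 20*(-¼))/2 - 1*(-24) = √(4 - 3 - 5)/2 + 24 = √(-4)/2 + 24 = (2*I)/2 + 24 = I + 24 = 24 + I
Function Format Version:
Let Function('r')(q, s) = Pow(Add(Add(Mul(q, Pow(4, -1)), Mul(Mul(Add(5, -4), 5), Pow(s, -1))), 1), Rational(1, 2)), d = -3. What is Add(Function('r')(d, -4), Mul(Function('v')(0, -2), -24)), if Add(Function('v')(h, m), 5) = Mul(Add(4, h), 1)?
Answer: Add(24, I) ≈ Add(24.000, Mul(1.0000, I))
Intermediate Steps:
Function('v')(h, m) = Add(-1, h) (Function('v')(h, m) = Add(-5, Mul(Add(4, h), 1)) = Add(-5, Add(4, h)) = Add(-1, h))
Function('r')(q, s) = Pow(Add(1, Mul(5, Pow(s, -1)), Mul(Rational(1, 4), q)), Rational(1, 2)) (Function('r')(q, s) = Pow(Add(Add(Mul(q, Rational(1, 4)), Mul(Mul(1, 5), Pow(s, -1))), 1), Rational(1, 2)) = Pow(Add(Add(Mul(Rational(1, 4), q), Mul(5, Pow(s, -1))), 1), Rational(1, 2)) = Pow(Add(Add(Mul(5, Pow(s, -1)), Mul(Rational(1, 4), q)), 1), Rational(1, 2)) = Pow(Add(1, Mul(5, Pow(s, -1)), Mul(Rational(1, 4), q)), Rational(1, 2)))
Add(Function('r')(d, -4), Mul(Function('v')(0, -2), -24)) = Add(Mul(Rational(1, 2), Pow(Add(4, -3, Mul(20, Pow(-4, -1))), Rational(1, 2))), Mul(Add(-1, 0), -24)) = Add(Mul(Rational(1, 2), Pow(Add(4, -3, Mul(20, Rational(-1, 4))), Rational(1, 2))), Mul(-1, -24)) = Add(Mul(Rational(1, 2), Pow(Add(4, -3, -5), Rational(1, 2))), 24) = Add(Mul(Rational(1, 2), Pow(-4, Rational(1, 2))), 24) = Add(Mul(Rational(1, 2), Mul(2, I)), 24) = Add(I, 24) = Add(24, I)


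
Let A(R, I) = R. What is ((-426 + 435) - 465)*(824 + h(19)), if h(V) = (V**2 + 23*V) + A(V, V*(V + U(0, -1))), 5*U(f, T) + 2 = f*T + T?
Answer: -748296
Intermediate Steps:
U(f, T) = -2/5 + T/5 + T*f/5 (U(f, T) = -2/5 + (f*T + T)/5 = -2/5 + (T*f + T)/5 = -2/5 + (T + T*f)/5 = -2/5 + (T/5 + T*f/5) = -2/5 + T/5 + T*f/5)
h(V) = V**2 + 24*V (h(V) = (V**2 + 23*V) + V = V**2 + 24*V)
((-426 + 435) - 465)*(824 + h(19)) = ((-426 + 435) - 465)*(824 + 19*(24 + 19)) = (9 - 465)*(824 + 19*43) = -456*(824 + 817) = -456*1641 = -748296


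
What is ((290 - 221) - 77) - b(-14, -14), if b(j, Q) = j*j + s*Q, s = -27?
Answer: -582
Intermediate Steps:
b(j, Q) = j² - 27*Q (b(j, Q) = j*j - 27*Q = j² - 27*Q)
((290 - 221) - 77) - b(-14, -14) = ((290 - 221) - 77) - ((-14)² - 27*(-14)) = (69 - 77) - (196 + 378) = -8 - 1*574 = -8 - 574 = -582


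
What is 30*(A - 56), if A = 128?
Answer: 2160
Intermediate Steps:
30*(A - 56) = 30*(128 - 56) = 30*72 = 2160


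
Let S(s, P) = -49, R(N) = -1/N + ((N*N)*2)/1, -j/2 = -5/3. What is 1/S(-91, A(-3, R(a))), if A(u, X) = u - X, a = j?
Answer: -1/49 ≈ -0.020408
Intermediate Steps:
j = 10/3 (j = -(-10)/3 = -2*(-5/3) = 10/3 ≈ 3.3333)
a = 10/3 ≈ 3.3333
R(N) = -1/N + 2*N² (R(N) = -1/N + (N²*2)*1 = -1/N + (2*N²)*1 = -1/N + 2*N²)
1/S(-91, A(-3, R(a))) = 1/(-49) = -1/49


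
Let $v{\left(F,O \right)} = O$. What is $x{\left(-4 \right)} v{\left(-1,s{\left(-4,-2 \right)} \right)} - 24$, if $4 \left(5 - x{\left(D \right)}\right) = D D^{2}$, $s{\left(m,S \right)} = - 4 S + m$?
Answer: $60$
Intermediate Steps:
$s{\left(m,S \right)} = m - 4 S$
$x{\left(D \right)} = 5 - \frac{D^{3}}{4}$ ($x{\left(D \right)} = 5 - \frac{D D^{2}}{4} = 5 - \frac{D^{3}}{4}$)
$x{\left(-4 \right)} v{\left(-1,s{\left(-4,-2 \right)} \right)} - 24 = \left(5 - \frac{\left(-4\right)^{3}}{4}\right) \left(-4 - -8\right) - 24 = \left(5 - -16\right) \left(-4 + 8\right) - 24 = \left(5 + 16\right) 4 - 24 = 21 \cdot 4 - 24 = 84 - 24 = 60$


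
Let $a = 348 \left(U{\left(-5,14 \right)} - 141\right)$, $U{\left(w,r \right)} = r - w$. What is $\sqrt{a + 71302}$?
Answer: $\sqrt{28846} \approx 169.84$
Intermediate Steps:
$a = -42456$ ($a = 348 \left(\left(14 - -5\right) - 141\right) = 348 \left(\left(14 + 5\right) - 141\right) = 348 \left(19 - 141\right) = 348 \left(-122\right) = -42456$)
$\sqrt{a + 71302} = \sqrt{-42456 + 71302} = \sqrt{28846}$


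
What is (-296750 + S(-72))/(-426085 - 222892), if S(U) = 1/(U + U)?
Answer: 42732001/93452688 ≈ 0.45726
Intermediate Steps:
S(U) = 1/(2*U)
(-296750 + S(-72))/(-426085 - 222892) = (-296750 + (1/2)/(-72))/(-426085 - 222892) = (-296750 + (1/2)*(-1/72))/(-648977) = (-296750 - 1/144)*(-1/648977) = -42732001/144*(-1/648977) = 42732001/93452688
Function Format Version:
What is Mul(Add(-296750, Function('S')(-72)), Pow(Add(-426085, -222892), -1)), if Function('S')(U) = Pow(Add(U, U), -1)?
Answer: Rational(42732001, 93452688) ≈ 0.45726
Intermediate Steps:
Function('S')(U) = Mul(Rational(1, 2), Pow(U, -1)) (Function('S')(U) = Pow(Mul(2, U), -1) = Mul(Rational(1, 2), Pow(U, -1)))
Mul(Add(-296750, Function('S')(-72)), Pow(Add(-426085, -222892), -1)) = Mul(Add(-296750, Mul(Rational(1, 2), Pow(-72, -1))), Pow(Add(-426085, -222892), -1)) = Mul(Add(-296750, Mul(Rational(1, 2), Rational(-1, 72))), Pow(-648977, -1)) = Mul(Add(-296750, Rational(-1, 144)), Rational(-1, 648977)) = Mul(Rational(-42732001, 144), Rational(-1, 648977)) = Rational(42732001, 93452688)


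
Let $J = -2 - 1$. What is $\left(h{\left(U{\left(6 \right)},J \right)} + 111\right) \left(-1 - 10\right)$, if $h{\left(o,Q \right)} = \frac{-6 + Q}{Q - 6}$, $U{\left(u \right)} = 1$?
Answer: $-1232$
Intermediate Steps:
$J = -3$
$h{\left(o,Q \right)} = 1$ ($h{\left(o,Q \right)} = \frac{-6 + Q}{-6 + Q} = 1$)
$\left(h{\left(U{\left(6 \right)},J \right)} + 111\right) \left(-1 - 10\right) = \left(1 + 111\right) \left(-1 - 10\right) = 112 \left(-1 - 10\right) = 112 \left(-11\right) = -1232$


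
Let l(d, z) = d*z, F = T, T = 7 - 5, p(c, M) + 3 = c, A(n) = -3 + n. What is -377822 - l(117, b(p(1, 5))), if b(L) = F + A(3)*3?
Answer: -378056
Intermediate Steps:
p(c, M) = -3 + c
T = 2
F = 2
b(L) = 2 (b(L) = 2 + (-3 + 3)*3 = 2 + 0*3 = 2 + 0 = 2)
-377822 - l(117, b(p(1, 5))) = -377822 - 117*2 = -377822 - 1*234 = -377822 - 234 = -378056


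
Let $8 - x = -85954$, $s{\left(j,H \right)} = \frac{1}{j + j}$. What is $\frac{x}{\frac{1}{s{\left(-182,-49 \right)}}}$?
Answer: $- \frac{42981}{182} \approx -236.16$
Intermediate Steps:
$s{\left(j,H \right)} = \frac{1}{2 j}$
$x = 85962$ ($x = 8 - -85954 = 8 + 85954 = 85962$)
$\frac{x}{\frac{1}{s{\left(-182,-49 \right)}}} = \frac{85962}{\frac{1}{\frac{1}{2} \frac{1}{-182}}} = \frac{85962}{\frac{1}{\frac{1}{2} \left(- \frac{1}{182}\right)}} = \frac{85962}{\frac{1}{- \frac{1}{364}}} = \frac{85962}{-364} = 85962 \left(- \frac{1}{364}\right) = - \frac{42981}{182}$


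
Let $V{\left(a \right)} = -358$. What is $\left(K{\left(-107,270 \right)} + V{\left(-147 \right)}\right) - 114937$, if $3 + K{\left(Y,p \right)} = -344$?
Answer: $-115642$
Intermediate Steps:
$K{\left(Y,p \right)} = -347$ ($K{\left(Y,p \right)} = -3 - 344 = -347$)
$\left(K{\left(-107,270 \right)} + V{\left(-147 \right)}\right) - 114937 = \left(-347 - 358\right) - 114937 = -705 - 114937 = -115642$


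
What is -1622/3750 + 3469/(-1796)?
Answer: -7960931/3367500 ≈ -2.3640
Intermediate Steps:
-1622/3750 + 3469/(-1796) = -1622*1/3750 + 3469*(-1/1796) = -811/1875 - 3469/1796 = -7960931/3367500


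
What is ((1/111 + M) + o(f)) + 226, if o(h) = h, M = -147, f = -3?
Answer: 8437/111 ≈ 76.009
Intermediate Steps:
((1/111 + M) + o(f)) + 226 = ((1/111 - 147) - 3) + 226 = (-16316/111 - 3) + 226 = -16649/111 + 226 = 8437/111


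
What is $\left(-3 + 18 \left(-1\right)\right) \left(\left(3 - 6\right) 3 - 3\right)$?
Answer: $252$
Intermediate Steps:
$\left(-3 + 18 \left(-1\right)\right) \left(\left(3 - 6\right) 3 - 3\right) = \left(-3 - 18\right) \left(\left(3 - 6\right) 3 - 3\right) = - 21 \left(\left(-3\right) 3 - 3\right) = - 21 \left(-9 - 3\right) = \left(-21\right) \left(-12\right) = 252$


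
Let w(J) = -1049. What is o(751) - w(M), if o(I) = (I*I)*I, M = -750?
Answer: 423565800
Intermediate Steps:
o(I) = I³ (o(I) = I²*I = I³)
o(751) - w(M) = 751³ - 1*(-1049) = 423564751 + 1049 = 423565800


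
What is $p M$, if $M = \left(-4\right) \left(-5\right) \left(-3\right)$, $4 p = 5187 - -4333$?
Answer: $-142800$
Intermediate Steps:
$p = 2380$ ($p = \frac{5187 - -4333}{4} = \frac{5187 + 4333}{4} = \frac{1}{4} \cdot 9520 = 2380$)
$M = -60$ ($M = 20 \left(-3\right) = -60$)
$p M = 2380 \left(-60\right) = -142800$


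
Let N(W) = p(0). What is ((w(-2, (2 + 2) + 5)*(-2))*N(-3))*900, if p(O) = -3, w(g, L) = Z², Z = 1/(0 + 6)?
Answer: 150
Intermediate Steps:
Z = ⅙ (Z = 1/6 = ⅙ ≈ 0.16667)
w(g, L) = 1/36 (w(g, L) = (⅙)² = 1/36)
N(W) = -3
((w(-2, (2 + 2) + 5)*(-2))*N(-3))*900 = (((1/36)*(-2))*(-3))*900 = -1/18*(-3)*900 = (⅙)*900 = 150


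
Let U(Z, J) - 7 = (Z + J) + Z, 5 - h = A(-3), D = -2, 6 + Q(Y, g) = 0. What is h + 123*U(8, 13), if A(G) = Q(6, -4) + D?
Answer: 4441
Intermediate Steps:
Q(Y, g) = -6 (Q(Y, g) = -6 + 0 = -6)
A(G) = -8 (A(G) = -6 - 2 = -8)
h = 13 (h = 5 - 1*(-8) = 5 + 8 = 13)
U(Z, J) = 7 + J + 2*Z (U(Z, J) = 7 + ((Z + J) + Z) = 7 + ((J + Z) + Z) = 7 + (J + 2*Z) = 7 + J + 2*Z)
h + 123*U(8, 13) = 13 + 123*(7 + 13 + 2*8) = 13 + 123*(7 + 13 + 16) = 13 + 123*36 = 13 + 4428 = 4441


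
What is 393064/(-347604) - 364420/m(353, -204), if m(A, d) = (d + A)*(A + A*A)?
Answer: -103406462796/89891060641 ≈ -1.1504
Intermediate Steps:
m(A, d) = (A + d)*(A + A²)
393064/(-347604) - 364420/m(353, -204) = 393064/(-347604) - 364420*1/(353*(353 - 204 + 353² + 353*(-204))) = 393064*(-1/347604) - 364420*1/(353*(353 - 204 + 124609 - 72012)) = -98266/86901 - 364420/(353*52746) = -98266/86901 - 364420/18619338 = -98266/86901 - 364420*1/18619338 = -98266/86901 - 182210/9309669 = -103406462796/89891060641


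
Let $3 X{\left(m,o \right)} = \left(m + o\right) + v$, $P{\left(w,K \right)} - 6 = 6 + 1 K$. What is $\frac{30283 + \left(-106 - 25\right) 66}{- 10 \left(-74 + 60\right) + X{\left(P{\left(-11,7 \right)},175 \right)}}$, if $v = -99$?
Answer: $\frac{64911}{515} \approx 126.04$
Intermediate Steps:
$P{\left(w,K \right)} = 12 + K$ ($P{\left(w,K \right)} = 6 + \left(6 + 1 K\right) = 6 + \left(6 + K\right) = 12 + K$)
$X{\left(m,o \right)} = -33 + \frac{m}{3} + \frac{o}{3}$ ($X{\left(m,o \right)} = \frac{\left(m + o\right) - 99}{3} = \frac{-99 + m + o}{3} = -33 + \frac{m}{3} + \frac{o}{3}$)
$\frac{30283 + \left(-106 - 25\right) 66}{- 10 \left(-74 + 60\right) + X{\left(P{\left(-11,7 \right)},175 \right)}} = \frac{30283 + \left(-106 - 25\right) 66}{- 10 \left(-74 + 60\right) + \left(-33 + \frac{12 + 7}{3} + \frac{1}{3} \cdot 175\right)} = \frac{30283 - 8646}{\left(-10\right) \left(-14\right) + \left(-33 + \frac{1}{3} \cdot 19 + \frac{175}{3}\right)} = \frac{30283 - 8646}{140 + \left(-33 + \frac{19}{3} + \frac{175}{3}\right)} = \frac{21637}{140 + \frac{95}{3}} = \frac{21637}{\frac{515}{3}} = 21637 \cdot \frac{3}{515} = \frac{64911}{515}$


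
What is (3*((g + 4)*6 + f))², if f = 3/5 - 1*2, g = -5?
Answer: 12321/25 ≈ 492.84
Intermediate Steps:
f = -7/5 (f = 3*(⅕) - 2 = ⅗ - 2 = -7/5 ≈ -1.4000)
(3*((g + 4)*6 + f))² = (3*((-5 + 4)*6 - 7/5))² = (3*(-1*6 - 7/5))² = (3*(-6 - 7/5))² = (3*(-37/5))² = (-111/5)² = 12321/25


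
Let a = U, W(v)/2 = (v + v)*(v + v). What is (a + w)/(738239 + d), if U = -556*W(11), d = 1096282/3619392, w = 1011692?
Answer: 856862100864/1335988713485 ≈ 0.64137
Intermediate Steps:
W(v) = 8*v² (W(v) = 2*((v + v)*(v + v)) = 2*((2*v)*(2*v)) = 2*(4*v²) = 8*v²)
d = 548141/1809696 (d = 1096282*(1/3619392) = 548141/1809696 ≈ 0.30289)
U = -538208 (U = -4448*11² = -4448*121 = -556*968 = -538208)
a = -538208
(a + w)/(738239 + d) = (-538208 + 1011692)/(738239 + 548141/1809696) = 473484/(1335988713485/1809696) = 473484*(1809696/1335988713485) = 856862100864/1335988713485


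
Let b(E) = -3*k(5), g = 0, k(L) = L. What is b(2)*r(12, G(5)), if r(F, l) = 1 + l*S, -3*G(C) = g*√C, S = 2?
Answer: -15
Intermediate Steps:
b(E) = -15 (b(E) = -3*5 = -15)
G(C) = 0 (G(C) = -0*√C = -⅓*0 = 0)
r(F, l) = 1 + 2*l (r(F, l) = 1 + l*2 = 1 + 2*l)
b(2)*r(12, G(5)) = -15*(1 + 2*0) = -15*(1 + 0) = -15*1 = -15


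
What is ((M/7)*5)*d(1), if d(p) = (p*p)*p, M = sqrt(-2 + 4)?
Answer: 5*sqrt(2)/7 ≈ 1.0102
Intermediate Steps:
M = sqrt(2) ≈ 1.4142
d(p) = p**3 (d(p) = p**2*p = p**3)
((M/7)*5)*d(1) = ((sqrt(2)/7)*5)*1**3 = ((sqrt(2)*(1/7))*5)*1 = ((sqrt(2)/7)*5)*1 = (5*sqrt(2)/7)*1 = 5*sqrt(2)/7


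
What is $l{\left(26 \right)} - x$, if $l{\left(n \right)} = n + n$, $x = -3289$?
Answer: $3341$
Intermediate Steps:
$l{\left(n \right)} = 2 n$
$l{\left(26 \right)} - x = 2 \cdot 26 - -3289 = 52 + 3289 = 3341$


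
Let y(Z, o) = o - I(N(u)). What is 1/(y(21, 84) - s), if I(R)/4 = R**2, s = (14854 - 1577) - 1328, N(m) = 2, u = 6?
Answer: -1/11881 ≈ -8.4168e-5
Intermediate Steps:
s = 11949 (s = 13277 - 1328 = 11949)
I(R) = 4*R**2
y(Z, o) = -16 + o (y(Z, o) = o - 4*2**2 = o - 4*4 = o - 1*16 = o - 16 = -16 + o)
1/(y(21, 84) - s) = 1/((-16 + 84) - 1*11949) = 1/(68 - 11949) = 1/(-11881) = -1/11881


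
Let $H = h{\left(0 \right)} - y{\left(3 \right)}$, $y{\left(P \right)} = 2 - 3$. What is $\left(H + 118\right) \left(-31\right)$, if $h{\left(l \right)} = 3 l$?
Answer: $-3689$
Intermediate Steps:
$y{\left(P \right)} = -1$
$H = 1$ ($H = 3 \cdot 0 - -1 = 0 + 1 = 1$)
$\left(H + 118\right) \left(-31\right) = \left(1 + 118\right) \left(-31\right) = 119 \left(-31\right) = -3689$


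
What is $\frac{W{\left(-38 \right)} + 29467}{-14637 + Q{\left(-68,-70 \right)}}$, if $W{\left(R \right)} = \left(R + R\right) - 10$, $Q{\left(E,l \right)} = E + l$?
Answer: $- \frac{29381}{14775} \approx -1.9886$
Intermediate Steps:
$W{\left(R \right)} = -10 + 2 R$ ($W{\left(R \right)} = 2 R - 10 = -10 + 2 R$)
$\frac{W{\left(-38 \right)} + 29467}{-14637 + Q{\left(-68,-70 \right)}} = \frac{\left(-10 + 2 \left(-38\right)\right) + 29467}{-14637 - 138} = \frac{\left(-10 - 76\right) + 29467}{-14637 - 138} = \frac{-86 + 29467}{-14775} = 29381 \left(- \frac{1}{14775}\right) = - \frac{29381}{14775}$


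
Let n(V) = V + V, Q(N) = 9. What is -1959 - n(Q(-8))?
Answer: -1977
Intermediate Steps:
n(V) = 2*V
-1959 - n(Q(-8)) = -1959 - 2*9 = -1959 - 1*18 = -1959 - 18 = -1977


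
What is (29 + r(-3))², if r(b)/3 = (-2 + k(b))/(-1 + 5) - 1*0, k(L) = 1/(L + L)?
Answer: 47961/64 ≈ 749.39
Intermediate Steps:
k(L) = 1/(2*L)
r(b) = -3/2 + 3/(8*b) (r(b) = 3*((-2 + 1/(2*b))/(-1 + 5) - 1*0) = 3*((-2 + 1/(2*b))/4 + 0) = 3*((-2 + 1/(2*b))*(¼) + 0) = 3*((-½ + 1/(8*b)) + 0) = 3*(-½ + 1/(8*b)) = -3/2 + 3/(8*b))
(29 + r(-3))² = (29 + (3/8)*(1 - 4*(-3))/(-3))² = (29 + (3/8)*(-⅓)*(1 + 12))² = (29 + (3/8)*(-⅓)*13)² = (29 - 13/8)² = (219/8)² = 47961/64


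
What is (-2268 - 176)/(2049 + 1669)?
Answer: -94/143 ≈ -0.65734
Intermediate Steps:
(-2268 - 176)/(2049 + 1669) = -2444/3718 = -2444*1/3718 = -94/143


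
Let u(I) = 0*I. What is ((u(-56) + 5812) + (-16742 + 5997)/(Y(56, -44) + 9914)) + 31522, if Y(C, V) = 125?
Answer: 374785281/10039 ≈ 37333.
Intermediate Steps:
u(I) = 0
((u(-56) + 5812) + (-16742 + 5997)/(Y(56, -44) + 9914)) + 31522 = ((0 + 5812) + (-16742 + 5997)/(125 + 9914)) + 31522 = (5812 - 10745/10039) + 31522 = 58335923/10039 + 31522 = 374785281/10039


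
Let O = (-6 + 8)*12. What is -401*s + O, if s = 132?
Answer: -52908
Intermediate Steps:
O = 24 (O = 2*12 = 24)
-401*s + O = -401*132 + 24 = -52932 + 24 = -52908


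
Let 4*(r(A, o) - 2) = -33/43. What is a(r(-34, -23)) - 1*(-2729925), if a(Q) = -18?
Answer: 2729907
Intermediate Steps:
r(A, o) = 311/172 (r(A, o) = 2 + (-33/43)/4 = 2 + (-33*1/43)/4 = 2 + (¼)*(-33/43) = 2 - 33/172 = 311/172)
a(r(-34, -23)) - 1*(-2729925) = -18 - 1*(-2729925) = -18 + 2729925 = 2729907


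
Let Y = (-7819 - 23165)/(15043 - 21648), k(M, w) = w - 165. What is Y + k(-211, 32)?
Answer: -847481/6605 ≈ -128.31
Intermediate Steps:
k(M, w) = -165 + w
Y = 30984/6605 (Y = -30984/(-6605) = -30984*(-1/6605) = 30984/6605 ≈ 4.6910)
Y + k(-211, 32) = 30984/6605 + (-165 + 32) = 30984/6605 - 133 = -847481/6605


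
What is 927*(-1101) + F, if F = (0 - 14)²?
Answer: -1020431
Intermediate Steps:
F = 196 (F = (-14)² = 196)
927*(-1101) + F = 927*(-1101) + 196 = -1020627 + 196 = -1020431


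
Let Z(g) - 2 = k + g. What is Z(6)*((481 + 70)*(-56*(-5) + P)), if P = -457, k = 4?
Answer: -1170324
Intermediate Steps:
Z(g) = 6 + g (Z(g) = 2 + (4 + g) = 6 + g)
Z(6)*((481 + 70)*(-56*(-5) + P)) = (6 + 6)*((481 + 70)*(-56*(-5) - 457)) = 12*(551*(280 - 457)) = 12*(551*(-177)) = 12*(-97527) = -1170324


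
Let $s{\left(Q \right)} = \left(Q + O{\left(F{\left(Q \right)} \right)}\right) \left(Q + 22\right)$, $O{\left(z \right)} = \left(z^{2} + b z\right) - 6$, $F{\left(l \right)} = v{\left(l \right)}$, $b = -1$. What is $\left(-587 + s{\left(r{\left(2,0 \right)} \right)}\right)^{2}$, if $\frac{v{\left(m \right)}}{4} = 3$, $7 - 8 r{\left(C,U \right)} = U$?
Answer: $\frac{21956423329}{4096} \approx 5.3605 \cdot 10^{6}$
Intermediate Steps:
$r{\left(C,U \right)} = \frac{7}{8} - \frac{U}{8}$
$v{\left(m \right)} = 12$ ($v{\left(m \right)} = 4 \cdot 3 = 12$)
$F{\left(l \right)} = 12$
$O{\left(z \right)} = -6 + z^{2} - z$ ($O{\left(z \right)} = \left(z^{2} - z\right) - 6 = -6 + z^{2} - z$)
$s{\left(Q \right)} = \left(22 + Q\right) \left(126 + Q\right)$ ($s{\left(Q \right)} = \left(Q - \left(18 - 144\right)\right) \left(Q + 22\right) = \left(Q - -126\right) \left(22 + Q\right) = \left(Q + 126\right) \left(22 + Q\right) = \left(126 + Q\right) \left(22 + Q\right) = \left(22 + Q\right) \left(126 + Q\right)$)
$\left(-587 + s{\left(r{\left(2,0 \right)} \right)}\right)^{2} = \left(-587 + \left(2772 + \left(\frac{7}{8} - 0\right)^{2} + 148 \left(\frac{7}{8} - 0\right)\right)\right)^{2} = \left(-587 + \left(2772 + \left(\frac{7}{8} + 0\right)^{2} + 148 \left(\frac{7}{8} + 0\right)\right)\right)^{2} = \left(-587 + \left(2772 + \left(\frac{7}{8}\right)^{2} + 148 \cdot \frac{7}{8}\right)\right)^{2} = \left(-587 + \left(2772 + \frac{49}{64} + \frac{259}{2}\right)\right)^{2} = \left(-587 + \frac{185745}{64}\right)^{2} = \left(\frac{148177}{64}\right)^{2} = \frac{21956423329}{4096}$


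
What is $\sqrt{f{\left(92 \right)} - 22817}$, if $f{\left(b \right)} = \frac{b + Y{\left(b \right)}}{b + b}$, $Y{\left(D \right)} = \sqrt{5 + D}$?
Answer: $\frac{\sqrt{-193118856 + 46 \sqrt{97}}}{92} \approx 151.05 i$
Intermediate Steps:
$f{\left(b \right)} = \frac{b + \sqrt{5 + b}}{2 b}$ ($f{\left(b \right)} = \frac{b + \sqrt{5 + b}}{b + b} = \frac{b + \sqrt{5 + b}}{2 b}$)
$\sqrt{f{\left(92 \right)} - 22817} = \sqrt{\frac{92 + \sqrt{5 + 92}}{2 \cdot 92} - 22817} = \sqrt{\frac{1}{2} \cdot \frac{1}{92} \left(92 + \sqrt{97}\right) - 22817} = \sqrt{\left(\frac{1}{2} + \frac{\sqrt{97}}{184}\right) - 22817} = \sqrt{- \frac{45633}{2} + \frac{\sqrt{97}}{184}}$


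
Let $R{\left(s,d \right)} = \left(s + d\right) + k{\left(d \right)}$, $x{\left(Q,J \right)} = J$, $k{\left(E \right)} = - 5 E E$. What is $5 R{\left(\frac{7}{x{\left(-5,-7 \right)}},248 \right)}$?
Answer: $-1536365$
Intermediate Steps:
$k{\left(E \right)} = - 5 E^{2}$
$R{\left(s,d \right)} = d + s - 5 d^{2}$ ($R{\left(s,d \right)} = \left(s + d\right) - 5 d^{2} = \left(d + s\right) - 5 d^{2} = d + s - 5 d^{2}$)
$5 R{\left(\frac{7}{x{\left(-5,-7 \right)}},248 \right)} = 5 \left(248 + \frac{7}{-7} - 5 \cdot 248^{2}\right) = 5 \left(248 + 7 \left(- \frac{1}{7}\right) - 307520\right) = 5 \left(248 - 1 - 307520\right) = 5 \left(-307273\right) = -1536365$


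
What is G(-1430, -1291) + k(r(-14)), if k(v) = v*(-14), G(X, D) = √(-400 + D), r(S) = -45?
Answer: 630 + I*√1691 ≈ 630.0 + 41.122*I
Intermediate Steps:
k(v) = -14*v
G(-1430, -1291) + k(r(-14)) = √(-400 - 1291) - 14*(-45) = √(-1691) + 630 = I*√1691 + 630 = 630 + I*√1691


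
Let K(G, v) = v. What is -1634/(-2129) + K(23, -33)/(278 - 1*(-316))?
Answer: 27283/38322 ≈ 0.71194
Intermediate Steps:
-1634/(-2129) + K(23, -33)/(278 - 1*(-316)) = -1634/(-2129) - 33/(278 - 1*(-316)) = -1634*(-1/2129) - 33/(278 + 316) = 1634/2129 - 33/594 = 1634/2129 - 33*1/594 = 1634/2129 - 1/18 = 27283/38322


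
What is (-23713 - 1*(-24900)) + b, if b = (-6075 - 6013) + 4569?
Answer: -6332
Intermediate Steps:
b = -7519 (b = -12088 + 4569 = -7519)
(-23713 - 1*(-24900)) + b = (-23713 - 1*(-24900)) - 7519 = (-23713 + 24900) - 7519 = 1187 - 7519 = -6332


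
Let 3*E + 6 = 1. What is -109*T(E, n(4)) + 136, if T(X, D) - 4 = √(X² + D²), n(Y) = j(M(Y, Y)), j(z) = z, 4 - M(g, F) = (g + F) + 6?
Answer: -300 - 545*√37/3 ≈ -1405.0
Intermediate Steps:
E = -5/3 (E = -2 + (⅓)*1 = -2 + ⅓ = -5/3 ≈ -1.6667)
M(g, F) = -2 - F - g (M(g, F) = 4 - ((g + F) + 6) = 4 - ((F + g) + 6) = 4 - (6 + F + g) = 4 + (-6 - F - g) = -2 - F - g)
n(Y) = -2 - 2*Y (n(Y) = -2 - Y - Y = -2 - 2*Y)
T(X, D) = 4 + √(D² + X²) (T(X, D) = 4 + √(X² + D²) = 4 + √(D² + X²))
-109*T(E, n(4)) + 136 = -109*(4 + √((-2 - 2*4)² + (-5/3)²)) + 136 = -109*(4 + √((-2 - 8)² + 25/9)) + 136 = -109*(4 + √((-10)² + 25/9)) + 136 = -109*(4 + √(100 + 25/9)) + 136 = -109*(4 + √(925/9)) + 136 = -109*(4 + 5*√37/3) + 136 = (-436 - 545*√37/3) + 136 = -300 - 545*√37/3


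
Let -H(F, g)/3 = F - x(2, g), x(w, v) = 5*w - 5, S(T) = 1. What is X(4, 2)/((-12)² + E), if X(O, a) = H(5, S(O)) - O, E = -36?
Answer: -1/27 ≈ -0.037037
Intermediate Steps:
x(w, v) = -5 + 5*w
H(F, g) = 15 - 3*F (H(F, g) = -3*(F - (-5 + 5*2)) = -3*(F - (-5 + 10)) = -3*(F - 1*5) = -3*(F - 5) = -3*(-5 + F) = 15 - 3*F)
X(O, a) = -O (X(O, a) = (15 - 3*5) - O = (15 - 15) - O = 0 - O = -O)
X(4, 2)/((-12)² + E) = (-1*4)/((-12)² - 36) = -4/(144 - 36) = -4/108 = -4*1/108 = -1/27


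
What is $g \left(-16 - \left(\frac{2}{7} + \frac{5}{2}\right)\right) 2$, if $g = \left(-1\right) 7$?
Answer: $263$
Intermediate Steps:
$g = -7$
$g \left(-16 - \left(\frac{2}{7} + \frac{5}{2}\right)\right) 2 = - 7 \left(-16 - \left(\frac{2}{7} + \frac{5}{2}\right)\right) 2 = - 7 \left(-16 - \frac{39}{14}\right) 2 = - 7 \left(\left(- \frac{263}{14}\right) 2\right) = \left(-7\right) \left(- \frac{263}{7}\right) = 263$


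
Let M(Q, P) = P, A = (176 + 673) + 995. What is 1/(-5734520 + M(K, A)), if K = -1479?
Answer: -1/5732676 ≈ -1.7444e-7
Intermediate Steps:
A = 1844 (A = 849 + 995 = 1844)
1/(-5734520 + M(K, A)) = 1/(-5734520 + 1844) = 1/(-5732676) = -1/5732676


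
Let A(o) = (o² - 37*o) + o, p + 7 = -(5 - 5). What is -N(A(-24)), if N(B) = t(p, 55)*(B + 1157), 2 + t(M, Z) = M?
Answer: 23373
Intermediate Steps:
p = -7 (p = -7 - (5 - 5) = -7 - 1*0 = -7 + 0 = -7)
t(M, Z) = -2 + M
A(o) = o² - 36*o
N(B) = -10413 - 9*B (N(B) = (-2 - 7)*(B + 1157) = -9*(1157 + B) = -10413 - 9*B)
-N(A(-24)) = -(-10413 - (-216)*(-36 - 24)) = -(-10413 - (-216)*(-60)) = -(-10413 - 9*1440) = -(-10413 - 12960) = -1*(-23373) = 23373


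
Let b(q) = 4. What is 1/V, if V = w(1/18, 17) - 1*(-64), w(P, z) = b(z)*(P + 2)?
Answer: 9/650 ≈ 0.013846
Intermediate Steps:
w(P, z) = 8 + 4*P (w(P, z) = 4*(P + 2) = 4*(2 + P) = 8 + 4*P)
V = 650/9 (V = (8 + 4/18) - 1*(-64) = (8 + 4*(1/18)) + 64 = (8 + 2/9) + 64 = 74/9 + 64 = 650/9 ≈ 72.222)
1/V = 1/(650/9) = 9/650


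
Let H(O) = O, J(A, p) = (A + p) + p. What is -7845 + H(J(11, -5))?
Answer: -7844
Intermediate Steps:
J(A, p) = A + 2*p
-7845 + H(J(11, -5)) = -7845 + (11 + 2*(-5)) = -7845 + (11 - 10) = -7845 + 1 = -7844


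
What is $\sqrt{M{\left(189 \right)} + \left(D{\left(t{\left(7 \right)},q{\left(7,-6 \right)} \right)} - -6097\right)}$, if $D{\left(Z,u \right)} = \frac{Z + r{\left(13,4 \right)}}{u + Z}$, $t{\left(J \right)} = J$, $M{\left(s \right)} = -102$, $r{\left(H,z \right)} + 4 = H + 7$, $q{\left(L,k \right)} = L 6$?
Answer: $\frac{3 \sqrt{32642}}{7} \approx 77.43$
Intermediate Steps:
$q{\left(L,k \right)} = 6 L$
$r{\left(H,z \right)} = 3 + H$ ($r{\left(H,z \right)} = -4 + \left(H + 7\right) = -4 + \left(7 + H\right) = 3 + H$)
$D{\left(Z,u \right)} = \frac{16 + Z}{Z + u}$ ($D{\left(Z,u \right)} = \frac{Z + \left(3 + 13\right)}{u + Z} = \frac{Z + 16}{Z + u} = \frac{16 + Z}{Z + u}$)
$\sqrt{M{\left(189 \right)} + \left(D{\left(t{\left(7 \right)},q{\left(7,-6 \right)} \right)} - -6097\right)} = \sqrt{-102 + \left(\frac{16 + 7}{7 + 6 \cdot 7} - -6097\right)} = \sqrt{-102 + \left(\frac{1}{7 + 42} \cdot 23 + 6097\right)} = \sqrt{-102 + \left(\frac{1}{49} \cdot 23 + 6097\right)} = \sqrt{-102 + \left(\frac{23}{49} + 6097\right)} = \sqrt{-102 + \frac{298776}{49}} = \sqrt{\frac{293778}{49}} = \frac{3 \sqrt{32642}}{7}$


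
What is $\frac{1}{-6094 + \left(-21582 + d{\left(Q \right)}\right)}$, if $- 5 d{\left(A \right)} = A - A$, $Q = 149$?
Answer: $- \frac{1}{27676} \approx -3.6132 \cdot 10^{-5}$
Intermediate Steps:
$d{\left(A \right)} = 0$ ($d{\left(A \right)} = - \frac{A - A}{5} = \left(- \frac{1}{5}\right) 0 = 0$)
$\frac{1}{-6094 + \left(-21582 + d{\left(Q \right)}\right)} = \frac{1}{-6094 + \left(-21582 + 0\right)} = \frac{1}{-6094 - 21582} = \frac{1}{-27676} = - \frac{1}{27676}$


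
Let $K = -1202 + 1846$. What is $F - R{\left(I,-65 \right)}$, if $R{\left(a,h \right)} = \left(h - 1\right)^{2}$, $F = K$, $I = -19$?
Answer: $-3712$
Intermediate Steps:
$K = 644$
$F = 644$
$R{\left(a,h \right)} = \left(-1 + h\right)^{2}$
$F - R{\left(I,-65 \right)} = 644 - \left(-1 - 65\right)^{2} = 644 - \left(-66\right)^{2} = 644 - 4356 = -3712$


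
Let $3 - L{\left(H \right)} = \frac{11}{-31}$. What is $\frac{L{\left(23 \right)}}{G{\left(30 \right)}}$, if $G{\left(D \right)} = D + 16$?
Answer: $\frac{52}{713} \approx 0.072931$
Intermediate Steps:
$G{\left(D \right)} = 16 + D$
$L{\left(H \right)} = \frac{104}{31}$ ($L{\left(H \right)} = 3 - \frac{11}{-31} = 3 - 11 \left(- \frac{1}{31}\right) = 3 - - \frac{11}{31} = 3 + \frac{11}{31} = \frac{104}{31}$)
$\frac{L{\left(23 \right)}}{G{\left(30 \right)}} = \frac{104}{31 \left(16 + 30\right)} = \frac{104}{31 \cdot 46} = \frac{104}{31} \cdot \frac{1}{46} = \frac{52}{713}$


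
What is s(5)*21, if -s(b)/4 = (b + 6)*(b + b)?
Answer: -9240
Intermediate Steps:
s(b) = -8*b*(6 + b) (s(b) = -4*(b + 6)*(b + b) = -4*(6 + b)*2*b = -8*b*(6 + b))
s(5)*21 = -8*5*(6 + 5)*21 = -8*5*11*21 = -440*21 = -9240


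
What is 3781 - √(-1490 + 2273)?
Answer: 3781 - 3*√87 ≈ 3753.0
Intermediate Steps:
3781 - √(-1490 + 2273) = 3781 - √783 = 3781 - 3*√87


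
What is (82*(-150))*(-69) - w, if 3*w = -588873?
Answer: 1044991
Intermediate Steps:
w = -196291 (w = (⅓)*(-588873) = -196291)
(82*(-150))*(-69) - w = (82*(-150))*(-69) - 1*(-196291) = -12300*(-69) + 196291 = 848700 + 196291 = 1044991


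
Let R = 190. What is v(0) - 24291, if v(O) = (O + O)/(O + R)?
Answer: -24291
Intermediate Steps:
v(O) = 2*O/(190 + O) (v(O) = (O + O)/(O + 190) = (2*O)/(190 + O) = 2*O/(190 + O))
v(0) - 24291 = 2*0/(190 + 0) - 24291 = 2*0/190 - 24291 = 2*0*(1/190) - 24291 = 0 - 24291 = -24291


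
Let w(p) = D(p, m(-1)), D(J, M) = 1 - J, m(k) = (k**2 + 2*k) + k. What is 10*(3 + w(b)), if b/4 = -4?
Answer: 200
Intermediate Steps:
b = -16 (b = 4*(-4) = -16)
m(k) = k**2 + 3*k
w(p) = 1 - p
10*(3 + w(b)) = 10*(3 + (1 - 1*(-16))) = 10*(3 + (1 + 16)) = 10*(3 + 17) = 10*20 = 200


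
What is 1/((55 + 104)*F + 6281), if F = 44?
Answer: 1/13277 ≈ 7.5318e-5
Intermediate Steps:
1/((55 + 104)*F + 6281) = 1/((55 + 104)*44 + 6281) = 1/(159*44 + 6281) = 1/(6996 + 6281) = 1/13277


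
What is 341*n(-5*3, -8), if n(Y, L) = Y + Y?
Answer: -10230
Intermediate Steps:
n(Y, L) = 2*Y
341*n(-5*3, -8) = 341*(2*(-5*3)) = 341*(2*(-15)) = 341*(-30) = -10230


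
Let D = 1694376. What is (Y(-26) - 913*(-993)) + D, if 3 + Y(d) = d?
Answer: 2600956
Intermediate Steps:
Y(d) = -3 + d
(Y(-26) - 913*(-993)) + D = ((-3 - 26) - 913*(-993)) + 1694376 = (-29 + 906609) + 1694376 = 906580 + 1694376 = 2600956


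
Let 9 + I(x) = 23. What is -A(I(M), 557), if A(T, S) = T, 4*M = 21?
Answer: -14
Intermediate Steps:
M = 21/4 (M = (1/4)*21 = 21/4 ≈ 5.2500)
I(x) = 14 (I(x) = -9 + 23 = 14)
-A(I(M), 557) = -1*14 = -14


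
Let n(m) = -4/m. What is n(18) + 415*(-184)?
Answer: -687242/9 ≈ -76360.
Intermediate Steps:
n(18) + 415*(-184) = -4/18 + 415*(-184) = -4*1/18 - 76360 = -2/9 - 76360 = -687242/9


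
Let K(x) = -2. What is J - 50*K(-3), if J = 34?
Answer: 134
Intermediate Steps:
J - 50*K(-3) = 34 - 50*(-2) = 34 + 100 = 134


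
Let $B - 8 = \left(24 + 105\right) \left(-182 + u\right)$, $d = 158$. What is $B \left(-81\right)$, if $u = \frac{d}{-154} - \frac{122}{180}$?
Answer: $\frac{1477531827}{770} \approx 1.9189 \cdot 10^{6}$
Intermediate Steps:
$u = - \frac{11807}{6930}$ ($u = \frac{158}{-154} - \frac{122}{180} = 158 \left(- \frac{1}{154}\right) - \frac{61}{90} = - \frac{79}{77} - \frac{61}{90} = - \frac{11807}{6930} \approx -1.7038$)
$B = - \frac{54723401}{2310}$ ($B = 8 + \left(24 + 105\right) \left(-182 - \frac{11807}{6930}\right) = 8 + 129 \left(- \frac{1273067}{6930}\right) = 8 - \frac{54741881}{2310} = - \frac{54723401}{2310} \approx -23690.0$)
$B \left(-81\right) = \left(- \frac{54723401}{2310}\right) \left(-81\right) = \frac{1477531827}{770}$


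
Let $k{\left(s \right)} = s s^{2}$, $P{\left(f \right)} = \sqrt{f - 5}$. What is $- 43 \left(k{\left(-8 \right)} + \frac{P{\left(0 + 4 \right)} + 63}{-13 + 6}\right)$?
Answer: $22403 + \frac{43 i}{7} \approx 22403.0 + 6.1429 i$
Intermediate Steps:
$P{\left(f \right)} = \sqrt{-5 + f}$
$k{\left(s \right)} = s^{3}$
$- 43 \left(k{\left(-8 \right)} + \frac{P{\left(0 + 4 \right)} + 63}{-13 + 6}\right) = - 43 \left(\left(-8\right)^{3} + \frac{\sqrt{-5 + \left(0 + 4\right)} + 63}{-13 + 6}\right) = - 43 \left(-512 + \frac{\sqrt{-5 + 4} + 63}{-7}\right) = - 43 \left(-512 + \left(\sqrt{-1} + 63\right) \left(- \frac{1}{7}\right)\right) = - 43 \left(-512 + \left(i + 63\right) \left(- \frac{1}{7}\right)\right) = - 43 \left(-512 + \left(63 + i\right) \left(- \frac{1}{7}\right)\right) = - 43 \left(-512 - \left(9 + \frac{i}{7}\right)\right) = - 43 \left(-521 - \frac{i}{7}\right) = 22403 + \frac{43 i}{7}$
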